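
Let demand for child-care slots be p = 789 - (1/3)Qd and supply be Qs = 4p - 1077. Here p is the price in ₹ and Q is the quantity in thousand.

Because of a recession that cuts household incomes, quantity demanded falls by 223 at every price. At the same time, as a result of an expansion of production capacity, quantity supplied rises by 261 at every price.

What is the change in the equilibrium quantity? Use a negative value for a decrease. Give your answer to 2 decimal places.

-15.57

Initially, 2367 - 3p = 4p - 1077, so 3444 = 7p and p = 492, Q = 891.
With the change applied: demand Qd = 2144 - 3p, supply Qs = 4p - 816.
Clearing the new market: 2144 - 3p = 4p - 816, so p = 2960/7 ≈ 422.8571 and Q = 6128/7 ≈ 875.4286.
ΔQ = 875.4286 − 891 = -15.57.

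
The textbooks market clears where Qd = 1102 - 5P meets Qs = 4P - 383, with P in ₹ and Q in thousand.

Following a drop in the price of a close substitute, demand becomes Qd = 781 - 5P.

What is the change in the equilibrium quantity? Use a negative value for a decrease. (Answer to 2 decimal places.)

Initially, 1102 - 5P = 4P - 383, so 1485 = 9P and P = 165, Q = 277.
With the change applied: demand Qd = 781 - 5P, supply Qs = 4P - 383.
New equilibrium: 781 - 5P = 4P - 383 ⇒ 1164 = 9P ⇒ P = 388/3 ≈ 129.3333, Q = 403/3 ≈ 134.3333.
ΔQ = 134.3333 − 277 = -142.67.

-142.67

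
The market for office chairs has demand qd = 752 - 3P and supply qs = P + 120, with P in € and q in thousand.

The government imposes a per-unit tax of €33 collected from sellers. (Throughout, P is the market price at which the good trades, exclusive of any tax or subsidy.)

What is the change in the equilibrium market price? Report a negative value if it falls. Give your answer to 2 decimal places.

+8.25

Initially, 752 - 3P = P + 120, so 632 = 4P and P = 158, q = 278.
Since sellers keep the price net of the tax, the effective supply curve becomes qs = P + 87.
New equilibrium: 752 - 3P = P + 87 ⇒ 665 = 4P ⇒ P = 166.25, q = 253.25.
ΔP = 166.25 − 158 = +8.25.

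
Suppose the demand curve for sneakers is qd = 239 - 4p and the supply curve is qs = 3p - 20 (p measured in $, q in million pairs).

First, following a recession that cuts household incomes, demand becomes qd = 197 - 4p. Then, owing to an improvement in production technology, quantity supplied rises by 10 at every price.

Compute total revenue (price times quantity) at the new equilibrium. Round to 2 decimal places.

Initially, 239 - 4p = 3p - 20, so 259 = 7p and p = 37, q = 91.
The new curves are qd = 197 - 4p (demand) and qs = 3p - 10 (supply).
Clearing the new market: 197 - 4p = 3p - 10, so p = 207/7 ≈ 29.5714 and q = 551/7 ≈ 78.7143.
New expenditure = 29.5714 × 78.7143 = 2327.69.

2327.69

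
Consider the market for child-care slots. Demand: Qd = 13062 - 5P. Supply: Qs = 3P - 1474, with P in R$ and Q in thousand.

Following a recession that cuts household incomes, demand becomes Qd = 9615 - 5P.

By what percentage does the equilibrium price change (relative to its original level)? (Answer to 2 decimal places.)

Before the shock: 13062 - 5P = 3P - 1474 ⇒ 14536 = 8P ⇒ P = 1817, Q = 3977.
The new curves are Qd = 9615 - 5P (demand) and Qs = 3P - 1474 (supply).
Setting them equal: 9615 - 5P = 3P - 1474 → 11089 = 8P, so P = 1386.125 and Q = 2684.375.
%ΔP = (1386.125 − 1817) / 1817 × 100 = -23.71%.

-23.71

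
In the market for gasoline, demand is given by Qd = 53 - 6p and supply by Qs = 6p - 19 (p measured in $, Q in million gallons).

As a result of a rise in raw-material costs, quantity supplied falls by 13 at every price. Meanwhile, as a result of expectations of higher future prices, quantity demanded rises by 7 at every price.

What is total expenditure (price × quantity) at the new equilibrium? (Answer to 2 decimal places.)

107.33

Before the shock: 53 - 6p = 6p - 19 ⇒ 72 = 12p ⇒ p = 6, Q = 17.
The new curves are Qd = 60 - 6p (demand) and Qs = 6p - 32 (supply).
Clearing the new market: 60 - 6p = 6p - 32, so p = 23/3 ≈ 7.6667 and Q = 14.
New expenditure = 7.6667 × 14 = 107.33.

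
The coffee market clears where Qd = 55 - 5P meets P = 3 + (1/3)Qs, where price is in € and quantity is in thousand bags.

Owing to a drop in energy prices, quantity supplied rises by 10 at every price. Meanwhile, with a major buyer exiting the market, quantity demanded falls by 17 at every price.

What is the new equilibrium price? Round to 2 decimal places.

4.63

Original equilibrium: 55 - 5P = 3P - 9 gives 64 = 8P, so P = 8 and Q = 15.
After the shift, demand is Qd = 38 - 5P and supply is Qs = 3P + 1.
Clearing the new market: 38 - 5P = 3P + 1, so P = 4.625 and Q = 14.875.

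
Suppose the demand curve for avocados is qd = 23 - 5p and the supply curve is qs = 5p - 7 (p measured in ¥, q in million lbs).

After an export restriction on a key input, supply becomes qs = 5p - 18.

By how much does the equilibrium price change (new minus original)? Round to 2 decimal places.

Initially, 23 - 5p = 5p - 7, so 30 = 10p and p = 3, q = 8.
After the shift, demand is qd = 23 - 5p and supply is qs = 5p - 18.
Equate the new curves: 23 - 5p = 5p - 18, giving 41 = 10p, p = 4.1, q = 2.5.
Δp = 4.1 − 3 = +1.10.

+1.10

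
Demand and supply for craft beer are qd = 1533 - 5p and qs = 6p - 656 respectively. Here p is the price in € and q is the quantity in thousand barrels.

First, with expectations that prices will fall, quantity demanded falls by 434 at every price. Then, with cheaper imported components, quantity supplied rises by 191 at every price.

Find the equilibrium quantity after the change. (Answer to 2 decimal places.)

388.09

Before the shock: 1533 - 5p = 6p - 656 ⇒ 2189 = 11p ⇒ p = 199, q = 538.
The new curves are qd = 1099 - 5p (demand) and qs = 6p - 465 (supply).
Clearing the new market: 1099 - 5p = 6p - 465, so p = 1564/11 ≈ 142.1818 and q = 4269/11 ≈ 388.0909.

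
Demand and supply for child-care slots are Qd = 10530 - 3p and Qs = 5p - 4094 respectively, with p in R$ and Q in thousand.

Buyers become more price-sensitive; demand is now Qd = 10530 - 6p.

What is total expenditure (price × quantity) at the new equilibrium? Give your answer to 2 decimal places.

3394460.03

Initially, 10530 - 3p = 5p - 4094, so 14624 = 8p and p = 1828, Q = 5046.
The shock moves the curves to Qd = 10530 - 6p and Qs = 5p - 4094.
Equate the new curves: 10530 - 6p = 5p - 4094, giving 14624 = 11p, p = 14624/11 ≈ 1329.4545, Q = 28086/11 ≈ 2553.2727.
New expenditure = 1329.4545 × 2553.2727 = 3394460.03.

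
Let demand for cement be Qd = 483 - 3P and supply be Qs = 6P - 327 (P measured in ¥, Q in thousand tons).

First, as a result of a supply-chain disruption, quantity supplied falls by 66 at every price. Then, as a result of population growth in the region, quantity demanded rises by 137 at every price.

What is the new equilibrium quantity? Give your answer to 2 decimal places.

Before the shock: 483 - 3P = 6P - 327 ⇒ 810 = 9P ⇒ P = 90, Q = 213.
The shock moves the curves to Qd = 620 - 3P and Qs = 6P - 393.
New equilibrium: 620 - 3P = 6P - 393 ⇒ 1013 = 9P ⇒ P = 1013/9 ≈ 112.5556, Q = 847/3 ≈ 282.3333.

282.33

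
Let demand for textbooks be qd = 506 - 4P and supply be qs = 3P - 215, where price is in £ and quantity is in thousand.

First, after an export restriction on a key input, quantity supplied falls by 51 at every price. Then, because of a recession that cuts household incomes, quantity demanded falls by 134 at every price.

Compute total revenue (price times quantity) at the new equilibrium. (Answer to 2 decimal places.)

Solve the original market: 506 - 4P = 3P - 215, hence P = 103 and q = 94.
The new curves are qd = 372 - 4P (demand) and qs = 3P - 266 (supply).
Setting them equal: 372 - 4P = 3P - 266 → 638 = 7P, so P = 638/7 ≈ 91.1429 and q = 52/7 ≈ 7.4286.
New expenditure = 91.1429 × 7.4286 = 677.06.

677.06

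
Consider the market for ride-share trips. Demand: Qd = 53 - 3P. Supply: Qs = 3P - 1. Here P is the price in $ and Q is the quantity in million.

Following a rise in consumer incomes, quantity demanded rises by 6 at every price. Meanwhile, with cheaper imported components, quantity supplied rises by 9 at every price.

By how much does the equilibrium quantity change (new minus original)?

+7.5

Original equilibrium: 53 - 3P = 3P - 1 gives 54 = 6P, so P = 9 and Q = 26.
The shock moves the curves to Qd = 59 - 3P and Qs = 3P + 8.
Setting them equal: 59 - 3P = 3P + 8 → 51 = 6P, so P = 8.5 and Q = 33.5.
ΔQ = 33.5 − 26 = +7.5.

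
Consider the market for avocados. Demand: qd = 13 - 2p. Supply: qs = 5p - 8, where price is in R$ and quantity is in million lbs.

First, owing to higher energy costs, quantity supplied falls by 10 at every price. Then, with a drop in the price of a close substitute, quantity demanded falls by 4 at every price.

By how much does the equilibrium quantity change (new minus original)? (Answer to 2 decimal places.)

-5.71

Before the shock: 13 - 2p = 5p - 8 ⇒ 21 = 7p ⇒ p = 3, q = 7.
The new curves are qd = 9 - 2p (demand) and qs = 5p - 18 (supply).
New equilibrium: 9 - 2p = 5p - 18 ⇒ 27 = 7p ⇒ p = 27/7 ≈ 3.8571, q = 9/7 ≈ 1.2857.
Δq = 1.2857 − 7 = -5.71.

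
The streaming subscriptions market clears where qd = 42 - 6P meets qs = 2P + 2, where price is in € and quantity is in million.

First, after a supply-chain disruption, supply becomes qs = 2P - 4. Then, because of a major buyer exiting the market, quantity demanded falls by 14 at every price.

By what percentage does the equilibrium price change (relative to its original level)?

Before the shock: 42 - 6P = 2P + 2 ⇒ 40 = 8P ⇒ P = 5, q = 12.
With the change applied: demand qd = 28 - 6P, supply qs = 2P - 4.
Setting them equal: 28 - 6P = 2P - 4 → 32 = 8P, so P = 4 and q = 4.
%ΔP = (4 − 5) / 5 × 100 = -20%.

-20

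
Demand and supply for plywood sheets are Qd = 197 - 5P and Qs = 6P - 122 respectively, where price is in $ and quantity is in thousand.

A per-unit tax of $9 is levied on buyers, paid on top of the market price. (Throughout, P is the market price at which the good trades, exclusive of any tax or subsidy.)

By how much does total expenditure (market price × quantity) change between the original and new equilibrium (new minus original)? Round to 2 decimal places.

Solve the original market: 197 - 5P = 6P - 122, hence P = 29 and Q = 52.
Since buyers pay the price plus the tax, the effective demand curve becomes Qd = 152 - 5P.
Clearing the new market: 152 - 5P = 6P - 122, so P = 274/11 ≈ 24.9091 and Q = 302/11 ≈ 27.4545.
Expenditure moves from 29×52 = 1508 to 24.9091×27.4545 = 683.8678; change = -824.13.

-824.13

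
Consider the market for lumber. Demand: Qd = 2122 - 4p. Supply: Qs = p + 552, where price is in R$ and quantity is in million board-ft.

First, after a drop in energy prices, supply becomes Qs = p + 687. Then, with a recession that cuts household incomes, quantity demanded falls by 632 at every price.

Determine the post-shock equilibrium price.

160.6

Before the shock: 2122 - 4p = p + 552 ⇒ 1570 = 5p ⇒ p = 314, Q = 866.
After the shift, demand is Qd = 1490 - 4p and supply is Qs = p + 687.
Setting them equal: 1490 - 4p = p + 687 → 803 = 5p, so p = 160.6 and Q = 847.6.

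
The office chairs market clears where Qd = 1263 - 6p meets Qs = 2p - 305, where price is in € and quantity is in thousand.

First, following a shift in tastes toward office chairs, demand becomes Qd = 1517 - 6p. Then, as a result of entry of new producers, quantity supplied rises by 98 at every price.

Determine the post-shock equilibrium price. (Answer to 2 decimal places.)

215.50

Solve the original market: 1263 - 6p = 2p - 305, hence p = 196 and Q = 87.
After the shift, demand is Qd = 1517 - 6p and supply is Qs = 2p - 207.
Setting them equal: 1517 - 6p = 2p - 207 → 1724 = 8p, so p = 215.5 and Q = 224.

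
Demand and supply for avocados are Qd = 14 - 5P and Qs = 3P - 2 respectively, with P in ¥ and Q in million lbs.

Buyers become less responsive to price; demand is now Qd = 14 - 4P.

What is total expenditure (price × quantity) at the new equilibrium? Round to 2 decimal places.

11.10

Original equilibrium: 14 - 5P = 3P - 2 gives 16 = 8P, so P = 2 and Q = 4.
The shock moves the curves to Qd = 14 - 4P and Qs = 3P - 2.
New equilibrium: 14 - 4P = 3P - 2 ⇒ 16 = 7P ⇒ P = 16/7 ≈ 2.2857, Q = 34/7 ≈ 4.8571.
New expenditure = 2.2857 × 4.8571 = 11.10.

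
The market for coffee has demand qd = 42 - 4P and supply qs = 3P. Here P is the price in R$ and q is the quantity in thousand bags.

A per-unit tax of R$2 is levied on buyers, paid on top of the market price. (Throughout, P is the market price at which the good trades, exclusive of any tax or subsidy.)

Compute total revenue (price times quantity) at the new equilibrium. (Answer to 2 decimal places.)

70.78

Before the shock: 42 - 4P = 3P ⇒ 42 = 7P ⇒ P = 6, q = 18.
Since buyers pay the price plus the tax, the effective demand curve becomes qd = 34 - 4P.
Equate the new curves: 34 - 4P = 3P, giving 34 = 7P, P = 34/7 ≈ 4.8571, q = 102/7 ≈ 14.5714.
New expenditure = 4.8571 × 14.5714 = 70.78.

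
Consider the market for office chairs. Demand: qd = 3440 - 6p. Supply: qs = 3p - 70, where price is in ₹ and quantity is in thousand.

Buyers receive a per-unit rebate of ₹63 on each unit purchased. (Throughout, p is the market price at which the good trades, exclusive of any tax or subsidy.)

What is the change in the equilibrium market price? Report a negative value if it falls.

+42

Initially, 3440 - 6p = 3p - 70, so 3510 = 9p and p = 390, q = 1100.
Since buyers' out-of-pocket price is the market price minus the rebate, the effective demand curve becomes qd = 3818 - 6p.
Setting them equal: 3818 - 6p = 3p - 70 → 3888 = 9p, so p = 432 and q = 1226.
Δp = 432 − 390 = +42.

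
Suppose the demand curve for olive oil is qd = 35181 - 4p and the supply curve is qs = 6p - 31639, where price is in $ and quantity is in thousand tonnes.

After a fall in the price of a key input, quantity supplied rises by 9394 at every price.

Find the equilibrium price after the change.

Initially, 35181 - 4p = 6p - 31639, so 66820 = 10p and p = 6682, q = 8453.
With the change applied: demand qd = 35181 - 4p, supply qs = 6p - 22245.
Clearing the new market: 35181 - 4p = 6p - 22245, so p = 5742.6 and q = 12210.6.

5742.6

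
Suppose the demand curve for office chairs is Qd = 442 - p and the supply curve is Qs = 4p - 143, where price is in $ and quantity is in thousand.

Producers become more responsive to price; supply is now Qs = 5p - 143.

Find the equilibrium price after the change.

97.5

Initially, 442 - p = 4p - 143, so 585 = 5p and p = 117, Q = 325.
The shock moves the curves to Qd = 442 - p and Qs = 5p - 143.
Clearing the new market: 442 - p = 5p - 143, so p = 97.5 and Q = 344.5.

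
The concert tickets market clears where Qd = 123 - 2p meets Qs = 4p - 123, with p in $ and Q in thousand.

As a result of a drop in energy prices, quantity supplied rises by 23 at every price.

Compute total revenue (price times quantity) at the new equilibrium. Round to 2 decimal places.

1808.78

Solve the original market: 123 - 2p = 4p - 123, hence p = 41 and Q = 41.
The new curves are Qd = 123 - 2p (demand) and Qs = 4p - 100 (supply).
New equilibrium: 123 - 2p = 4p - 100 ⇒ 223 = 6p ⇒ p = 223/6 ≈ 37.1667, Q = 146/3 ≈ 48.6667.
New expenditure = 37.1667 × 48.6667 = 1808.78.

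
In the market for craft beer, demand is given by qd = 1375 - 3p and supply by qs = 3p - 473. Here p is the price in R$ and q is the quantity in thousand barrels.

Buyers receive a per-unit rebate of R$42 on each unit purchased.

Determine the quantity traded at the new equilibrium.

514

Before the shock: 1375 - 3p = 3p - 473 ⇒ 1848 = 6p ⇒ p = 308, q = 451.
Since buyers' out-of-pocket price is the market price minus the rebate, the effective demand curve becomes qd = 1501 - 3p.
New equilibrium: 1501 - 3p = 3p - 473 ⇒ 1974 = 6p ⇒ p = 329, q = 514.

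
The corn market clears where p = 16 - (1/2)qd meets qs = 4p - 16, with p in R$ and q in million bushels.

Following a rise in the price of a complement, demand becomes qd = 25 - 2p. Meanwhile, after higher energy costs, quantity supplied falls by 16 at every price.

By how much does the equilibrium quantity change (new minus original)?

-10

Initially, 32 - 2p = 4p - 16, so 48 = 6p and p = 8, q = 16.
The shock moves the curves to qd = 25 - 2p and qs = 4p - 32.
Setting them equal: 25 - 2p = 4p - 32 → 57 = 6p, so p = 9.5 and q = 6.
Δq = 6 − 16 = -10.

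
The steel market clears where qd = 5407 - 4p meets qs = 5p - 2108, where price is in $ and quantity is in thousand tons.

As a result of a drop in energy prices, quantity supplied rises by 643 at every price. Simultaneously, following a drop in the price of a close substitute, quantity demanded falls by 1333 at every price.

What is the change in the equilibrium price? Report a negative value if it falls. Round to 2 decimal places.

Original equilibrium: 5407 - 4p = 5p - 2108 gives 7515 = 9p, so p = 835 and q = 2067.
The new curves are qd = 4074 - 4p (demand) and qs = 5p - 1465 (supply).
New equilibrium: 4074 - 4p = 5p - 1465 ⇒ 5539 = 9p ⇒ p = 5539/9 ≈ 615.4444, q = 14510/9 ≈ 1612.2222.
Δp = 615.4444 − 835 = -219.56.

-219.56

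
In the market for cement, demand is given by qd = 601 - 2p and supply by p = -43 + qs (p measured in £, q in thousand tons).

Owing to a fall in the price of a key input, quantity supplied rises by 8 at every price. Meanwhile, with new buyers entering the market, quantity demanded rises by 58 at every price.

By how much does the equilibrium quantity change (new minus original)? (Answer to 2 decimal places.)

+24.67

Original equilibrium: 601 - 2p = p + 43 gives 558 = 3p, so p = 186 and q = 229.
With the change applied: demand qd = 659 - 2p, supply qs = p + 51.
Equate the new curves: 659 - 2p = p + 51, giving 608 = 3p, p = 608/3 ≈ 202.6667, q = 761/3 ≈ 253.6667.
Δq = 253.6667 − 229 = +24.67.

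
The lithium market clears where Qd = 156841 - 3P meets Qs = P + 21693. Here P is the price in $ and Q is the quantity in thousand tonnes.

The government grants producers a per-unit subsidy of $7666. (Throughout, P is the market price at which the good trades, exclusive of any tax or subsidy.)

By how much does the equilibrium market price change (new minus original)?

Solve the original market: 156841 - 3P = P + 21693, hence P = 33787 and Q = 55480.
Since sellers receive the price plus the subsidy, the effective supply curve becomes Qs = P + 29359.
Clearing the new market: 156841 - 3P = P + 29359, so P = 31870.5 and Q = 61229.5.
ΔP = 31870.5 − 33787 = -1916.5.

-1916.5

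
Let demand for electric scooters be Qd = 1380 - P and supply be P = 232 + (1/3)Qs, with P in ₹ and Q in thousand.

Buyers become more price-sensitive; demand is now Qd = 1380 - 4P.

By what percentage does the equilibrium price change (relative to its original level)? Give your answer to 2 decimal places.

-42.86

Solve the original market: 1380 - P = 3P - 696, hence P = 519 and Q = 861.
After the shift, demand is Qd = 1380 - 4P and supply is Qs = 3P - 696.
New equilibrium: 1380 - 4P = 3P - 696 ⇒ 2076 = 7P ⇒ P = 2076/7 ≈ 296.5714, Q = 1356/7 ≈ 193.7143.
%ΔP = (296.5714 − 519) / 519 × 100 = -42.86%.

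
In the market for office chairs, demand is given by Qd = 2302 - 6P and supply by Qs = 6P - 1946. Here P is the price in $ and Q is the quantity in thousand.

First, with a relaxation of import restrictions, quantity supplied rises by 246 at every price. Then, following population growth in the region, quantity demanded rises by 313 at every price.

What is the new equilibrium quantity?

457.5

Initially, 2302 - 6P = 6P - 1946, so 4248 = 12P and P = 354, Q = 178.
The new curves are Qd = 2615 - 6P (demand) and Qs = 6P - 1700 (supply).
Clearing the new market: 2615 - 6P = 6P - 1700, so P = 4315/12 ≈ 359.5833 and Q = 457.5.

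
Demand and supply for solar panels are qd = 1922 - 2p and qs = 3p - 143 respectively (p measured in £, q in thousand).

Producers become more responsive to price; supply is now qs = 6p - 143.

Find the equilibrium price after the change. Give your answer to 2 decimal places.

258.13

Solve the original market: 1922 - 2p = 3p - 143, hence p = 413 and q = 1096.
The new curves are qd = 1922 - 2p (demand) and qs = 6p - 143 (supply).
New equilibrium: 1922 - 2p = 6p - 143 ⇒ 2065 = 8p ⇒ p = 258.125, q = 1405.75.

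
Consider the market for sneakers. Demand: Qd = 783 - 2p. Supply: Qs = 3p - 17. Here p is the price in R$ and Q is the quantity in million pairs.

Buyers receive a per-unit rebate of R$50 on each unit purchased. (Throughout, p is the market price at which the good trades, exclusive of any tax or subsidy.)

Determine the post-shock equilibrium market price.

Solve the original market: 783 - 2p = 3p - 17, hence p = 160 and Q = 463.
Since buyers' out-of-pocket price is the market price minus the rebate, the effective demand curve becomes Qd = 883 - 2p.
Setting them equal: 883 - 2p = 3p - 17 → 900 = 5p, so p = 180 and Q = 523.

180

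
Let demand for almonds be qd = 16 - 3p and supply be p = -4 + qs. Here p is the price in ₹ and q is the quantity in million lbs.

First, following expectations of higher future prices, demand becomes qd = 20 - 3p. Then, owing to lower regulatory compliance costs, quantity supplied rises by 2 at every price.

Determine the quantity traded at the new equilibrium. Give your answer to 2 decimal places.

9.50

Solve the original market: 16 - 3p = p + 4, hence p = 3 and q = 7.
The shock moves the curves to qd = 20 - 3p and qs = p + 6.
Equate the new curves: 20 - 3p = p + 6, giving 14 = 4p, p = 3.5, q = 9.5.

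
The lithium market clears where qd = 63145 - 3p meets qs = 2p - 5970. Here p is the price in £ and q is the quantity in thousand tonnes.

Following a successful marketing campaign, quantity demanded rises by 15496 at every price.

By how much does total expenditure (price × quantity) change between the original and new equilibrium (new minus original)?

Initially, 63145 - 3p = 2p - 5970, so 69115 = 5p and p = 13823, q = 21676.
The new curves are qd = 78641 - 3p (demand) and qs = 2p - 5970 (supply).
New equilibrium: 78641 - 3p = 2p - 5970 ⇒ 84611 = 5p ⇒ p = 16922.2, q = 27874.4.
Expenditure moves from 13823×21676 = 299627348 to 16922.2×27874.4 = 471696171.68; change = +172068823.68.

+172068823.68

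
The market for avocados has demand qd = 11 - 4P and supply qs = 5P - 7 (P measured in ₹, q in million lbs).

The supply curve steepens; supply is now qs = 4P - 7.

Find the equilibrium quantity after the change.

Initially, 11 - 4P = 5P - 7, so 18 = 9P and P = 2, q = 3.
With the change applied: demand qd = 11 - 4P, supply qs = 4P - 7.
Setting them equal: 11 - 4P = 4P - 7 → 18 = 8P, so P = 2.25 and q = 2.

2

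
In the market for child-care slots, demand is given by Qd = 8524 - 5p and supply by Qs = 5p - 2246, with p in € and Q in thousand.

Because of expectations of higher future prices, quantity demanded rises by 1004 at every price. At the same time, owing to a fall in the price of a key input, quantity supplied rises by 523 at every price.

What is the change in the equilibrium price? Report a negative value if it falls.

Solve the original market: 8524 - 5p = 5p - 2246, hence p = 1077 and Q = 3139.
With the change applied: demand Qd = 9528 - 5p, supply Qs = 5p - 1723.
Setting them equal: 9528 - 5p = 5p - 1723 → 11251 = 10p, so p = 1125.1 and Q = 3902.5.
Δp = 1125.1 − 1077 = +48.1.

+48.1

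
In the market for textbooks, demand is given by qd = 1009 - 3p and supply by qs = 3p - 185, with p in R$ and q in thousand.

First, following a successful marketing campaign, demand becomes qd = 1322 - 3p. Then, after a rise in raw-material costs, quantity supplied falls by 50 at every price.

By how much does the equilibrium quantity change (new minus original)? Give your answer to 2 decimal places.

Solve the original market: 1009 - 3p = 3p - 185, hence p = 199 and q = 412.
After the shift, demand is qd = 1322 - 3p and supply is qs = 3p - 235.
Equate the new curves: 1322 - 3p = 3p - 235, giving 1557 = 6p, p = 259.5, q = 543.5.
Δq = 543.5 − 412 = +131.50.

+131.50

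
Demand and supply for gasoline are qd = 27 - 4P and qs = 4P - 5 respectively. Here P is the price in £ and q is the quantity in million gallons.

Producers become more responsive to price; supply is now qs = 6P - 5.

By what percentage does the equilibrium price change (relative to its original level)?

Before the shock: 27 - 4P = 4P - 5 ⇒ 32 = 8P ⇒ P = 4, q = 11.
With the change applied: demand qd = 27 - 4P, supply qs = 6P - 5.
New equilibrium: 27 - 4P = 6P - 5 ⇒ 32 = 10P ⇒ P = 3.2, q = 14.2.
%ΔP = (3.2 − 4) / 4 × 100 = -20%.

-20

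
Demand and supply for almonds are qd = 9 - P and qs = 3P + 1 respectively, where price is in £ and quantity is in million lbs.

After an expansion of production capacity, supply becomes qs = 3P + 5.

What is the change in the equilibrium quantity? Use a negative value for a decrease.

+1

Initially, 9 - P = 3P + 1, so 8 = 4P and P = 2, q = 7.
With the change applied: demand qd = 9 - P, supply qs = 3P + 5.
Setting them equal: 9 - P = 3P + 5 → 4 = 4P, so P = 1 and q = 8.
Δq = 8 − 7 = +1.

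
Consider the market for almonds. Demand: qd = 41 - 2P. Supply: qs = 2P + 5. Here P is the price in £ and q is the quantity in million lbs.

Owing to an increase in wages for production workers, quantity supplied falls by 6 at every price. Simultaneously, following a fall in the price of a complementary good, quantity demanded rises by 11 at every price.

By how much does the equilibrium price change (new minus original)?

Initially, 41 - 2P = 2P + 5, so 36 = 4P and P = 9, q = 23.
After the shift, demand is qd = 52 - 2P and supply is qs = 2P - 1.
Clearing the new market: 52 - 2P = 2P - 1, so P = 13.25 and q = 25.5.
ΔP = 13.25 − 9 = +4.25.

+4.25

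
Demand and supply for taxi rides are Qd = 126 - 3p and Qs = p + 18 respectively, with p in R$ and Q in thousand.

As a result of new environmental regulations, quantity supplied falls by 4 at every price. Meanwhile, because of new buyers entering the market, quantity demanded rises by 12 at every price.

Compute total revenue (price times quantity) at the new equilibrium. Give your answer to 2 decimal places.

1395.00

Original equilibrium: 126 - 3p = p + 18 gives 108 = 4p, so p = 27 and Q = 45.
The new curves are Qd = 138 - 3p (demand) and Qs = p + 14 (supply).
New equilibrium: 138 - 3p = p + 14 ⇒ 124 = 4p ⇒ p = 31, Q = 45.
New expenditure = 31 × 45 = 1395.00.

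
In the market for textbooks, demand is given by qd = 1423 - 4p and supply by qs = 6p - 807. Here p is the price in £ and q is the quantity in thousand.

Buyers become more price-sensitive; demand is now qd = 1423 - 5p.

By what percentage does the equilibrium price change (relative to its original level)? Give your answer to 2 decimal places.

Initially, 1423 - 4p = 6p - 807, so 2230 = 10p and p = 223, q = 531.
After the shift, demand is qd = 1423 - 5p and supply is qs = 6p - 807.
New equilibrium: 1423 - 5p = 6p - 807 ⇒ 2230 = 11p ⇒ p = 2230/11 ≈ 202.7273, q = 4503/11 ≈ 409.3636.
%Δp = (202.7273 − 223) / 223 × 100 = -9.09%.

-9.09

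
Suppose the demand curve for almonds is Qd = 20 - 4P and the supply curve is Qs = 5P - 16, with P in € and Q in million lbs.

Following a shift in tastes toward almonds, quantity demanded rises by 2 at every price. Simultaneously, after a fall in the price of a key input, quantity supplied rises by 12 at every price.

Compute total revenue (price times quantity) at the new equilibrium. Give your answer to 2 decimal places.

30.17

Original equilibrium: 20 - 4P = 5P - 16 gives 36 = 9P, so P = 4 and Q = 4.
After the shift, demand is Qd = 22 - 4P and supply is Qs = 5P - 4.
Setting them equal: 22 - 4P = 5P - 4 → 26 = 9P, so P = 26/9 ≈ 2.8889 and Q = 94/9 ≈ 10.4444.
New expenditure = 2.8889 × 10.4444 = 30.17.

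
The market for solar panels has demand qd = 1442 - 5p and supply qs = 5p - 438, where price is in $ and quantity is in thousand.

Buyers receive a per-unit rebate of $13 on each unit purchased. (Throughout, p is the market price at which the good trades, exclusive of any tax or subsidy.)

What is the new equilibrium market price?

Initially, 1442 - 5p = 5p - 438, so 1880 = 10p and p = 188, q = 502.
Since buyers' out-of-pocket price is the market price minus the rebate, the effective demand curve becomes qd = 1507 - 5p.
Equate the new curves: 1507 - 5p = 5p - 438, giving 1945 = 10p, p = 194.5, q = 534.5.

194.5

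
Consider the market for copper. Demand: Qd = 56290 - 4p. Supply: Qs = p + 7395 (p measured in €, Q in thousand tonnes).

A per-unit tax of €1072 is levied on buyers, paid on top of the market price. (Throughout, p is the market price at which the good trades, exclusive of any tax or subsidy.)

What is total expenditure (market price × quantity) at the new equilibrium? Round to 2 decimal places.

Original equilibrium: 56290 - 4p = p + 7395 gives 48895 = 5p, so p = 9779 and Q = 17174.
Since buyers pay the price plus the tax, the effective demand curve becomes Qd = 52002 - 4p.
New equilibrium: 52002 - 4p = p + 7395 ⇒ 44607 = 5p ⇒ p = 8921.4, Q = 16316.4.
New expenditure = 8921.4 × 16316.4 = 145565130.96.

145565130.96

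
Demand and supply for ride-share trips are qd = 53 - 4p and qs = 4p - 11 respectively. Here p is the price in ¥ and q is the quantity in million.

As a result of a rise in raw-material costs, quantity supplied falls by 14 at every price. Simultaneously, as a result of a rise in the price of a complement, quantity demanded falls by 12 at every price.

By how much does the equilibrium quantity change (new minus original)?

-13

Solve the original market: 53 - 4p = 4p - 11, hence p = 8 and q = 21.
After the shift, demand is qd = 41 - 4p and supply is qs = 4p - 25.
Equate the new curves: 41 - 4p = 4p - 25, giving 66 = 8p, p = 8.25, q = 8.
Δq = 8 − 21 = -13.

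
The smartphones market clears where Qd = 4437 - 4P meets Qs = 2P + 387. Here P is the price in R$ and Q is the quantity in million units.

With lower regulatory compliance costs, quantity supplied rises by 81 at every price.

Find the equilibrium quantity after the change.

1791

Original equilibrium: 4437 - 4P = 2P + 387 gives 4050 = 6P, so P = 675 and Q = 1737.
With the change applied: demand Qd = 4437 - 4P, supply Qs = 2P + 468.
Clearing the new market: 4437 - 4P = 2P + 468, so P = 661.5 and Q = 1791.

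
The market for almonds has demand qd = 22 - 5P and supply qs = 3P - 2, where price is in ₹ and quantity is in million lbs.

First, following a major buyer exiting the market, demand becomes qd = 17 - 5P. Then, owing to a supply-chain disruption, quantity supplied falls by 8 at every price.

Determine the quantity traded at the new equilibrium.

0.125

Solve the original market: 22 - 5P = 3P - 2, hence P = 3 and q = 7.
After the shift, demand is qd = 17 - 5P and supply is qs = 3P - 10.
Clearing the new market: 17 - 5P = 3P - 10, so P = 3.375 and q = 0.125.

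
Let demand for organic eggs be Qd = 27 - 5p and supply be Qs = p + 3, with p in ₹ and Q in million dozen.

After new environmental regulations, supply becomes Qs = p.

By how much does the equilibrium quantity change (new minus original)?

Initially, 27 - 5p = p + 3, so 24 = 6p and p = 4, Q = 7.
The new curves are Qd = 27 - 5p (demand) and Qs = p (supply).
Clearing the new market: 27 - 5p = p, so p = 4.5 and Q = 4.5.
ΔQ = 4.5 − 7 = -2.5.

-2.5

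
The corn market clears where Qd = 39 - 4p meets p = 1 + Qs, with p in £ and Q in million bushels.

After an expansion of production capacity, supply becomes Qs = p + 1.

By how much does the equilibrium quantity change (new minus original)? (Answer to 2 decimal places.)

Initially, 39 - 4p = p - 1, so 40 = 5p and p = 8, Q = 7.
After the shift, demand is Qd = 39 - 4p and supply is Qs = p + 1.
Clearing the new market: 39 - 4p = p + 1, so p = 7.6 and Q = 8.6.
ΔQ = 8.6 − 7 = +1.60.

+1.60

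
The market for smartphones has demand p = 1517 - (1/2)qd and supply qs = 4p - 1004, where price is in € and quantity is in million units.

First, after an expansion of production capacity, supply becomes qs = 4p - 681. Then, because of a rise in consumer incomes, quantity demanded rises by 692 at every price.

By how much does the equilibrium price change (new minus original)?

Solve the original market: 3034 - 2p = 4p - 1004, hence p = 673 and q = 1688.
The new curves are qd = 3726 - 2p (demand) and qs = 4p - 681 (supply).
Clearing the new market: 3726 - 2p = 4p - 681, so p = 734.5 and q = 2257.
Δp = 734.5 − 673 = +61.5.

+61.5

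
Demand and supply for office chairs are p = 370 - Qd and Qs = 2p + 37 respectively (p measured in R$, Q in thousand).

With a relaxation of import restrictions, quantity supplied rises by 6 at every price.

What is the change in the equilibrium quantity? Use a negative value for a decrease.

+2

Original equilibrium: 370 - p = 2p + 37 gives 333 = 3p, so p = 111 and Q = 259.
The shock moves the curves to Qd = 370 - p and Qs = 2p + 43.
Setting them equal: 370 - p = 2p + 43 → 327 = 3p, so p = 109 and Q = 261.
ΔQ = 261 − 259 = +2.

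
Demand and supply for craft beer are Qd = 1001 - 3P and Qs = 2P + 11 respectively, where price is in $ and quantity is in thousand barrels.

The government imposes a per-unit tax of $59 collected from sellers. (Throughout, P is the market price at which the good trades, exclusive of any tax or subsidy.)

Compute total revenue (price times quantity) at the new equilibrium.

Original equilibrium: 1001 - 3P = 2P + 11 gives 990 = 5P, so P = 198 and Q = 407.
Since sellers keep the price net of the tax, the effective supply curve becomes Qs = 2P - 107.
Clearing the new market: 1001 - 3P = 2P - 107, so P = 221.6 and Q = 336.2.
New expenditure = 221.6 × 336.2 = 74501.92.

74501.92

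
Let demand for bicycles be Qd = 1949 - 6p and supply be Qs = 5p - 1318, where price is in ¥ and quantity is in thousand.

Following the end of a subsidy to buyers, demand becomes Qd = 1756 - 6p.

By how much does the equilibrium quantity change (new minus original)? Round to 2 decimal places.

-87.73

Initially, 1949 - 6p = 5p - 1318, so 3267 = 11p and p = 297, Q = 167.
The shock moves the curves to Qd = 1756 - 6p and Qs = 5p - 1318.
Clearing the new market: 1756 - 6p = 5p - 1318, so p = 3074/11 ≈ 279.4545 and Q = 872/11 ≈ 79.2727.
ΔQ = 79.2727 − 167 = -87.73.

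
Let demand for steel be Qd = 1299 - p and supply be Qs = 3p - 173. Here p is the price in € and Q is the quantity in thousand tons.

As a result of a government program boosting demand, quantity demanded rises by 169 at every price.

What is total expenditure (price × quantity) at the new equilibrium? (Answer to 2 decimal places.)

433941.94

Initially, 1299 - p = 3p - 173, so 1472 = 4p and p = 368, Q = 931.
After the shift, demand is Qd = 1468 - p and supply is Qs = 3p - 173.
Clearing the new market: 1468 - p = 3p - 173, so p = 410.25 and Q = 1057.75.
New expenditure = 410.25 × 1057.75 = 433941.94.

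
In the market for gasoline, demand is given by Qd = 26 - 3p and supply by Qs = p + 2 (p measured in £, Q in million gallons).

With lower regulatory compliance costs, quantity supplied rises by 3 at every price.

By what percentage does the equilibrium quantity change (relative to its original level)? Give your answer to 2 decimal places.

Solve the original market: 26 - 3p = p + 2, hence p = 6 and Q = 8.
After the shift, demand is Qd = 26 - 3p and supply is Qs = p + 5.
Equate the new curves: 26 - 3p = p + 5, giving 21 = 4p, p = 5.25, Q = 10.25.
%ΔQ = (10.25 − 8) / 8 × 100 = +28.13%.

+28.13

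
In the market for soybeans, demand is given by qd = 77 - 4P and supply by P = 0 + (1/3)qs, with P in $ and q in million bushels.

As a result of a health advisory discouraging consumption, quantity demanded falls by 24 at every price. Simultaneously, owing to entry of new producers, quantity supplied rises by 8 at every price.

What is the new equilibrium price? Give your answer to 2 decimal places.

Initially, 77 - 4P = 3P, so 77 = 7P and P = 11, q = 33.
After the shift, demand is qd = 53 - 4P and supply is qs = 3P + 8.
Equate the new curves: 53 - 4P = 3P + 8, giving 45 = 7P, P = 45/7 ≈ 6.4286, q = 191/7 ≈ 27.2857.

6.43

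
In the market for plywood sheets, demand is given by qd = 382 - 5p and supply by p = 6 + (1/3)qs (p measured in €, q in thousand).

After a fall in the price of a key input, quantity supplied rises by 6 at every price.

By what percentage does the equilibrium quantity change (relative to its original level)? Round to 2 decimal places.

Solve the original market: 382 - 5p = 3p - 18, hence p = 50 and q = 132.
With the change applied: demand qd = 382 - 5p, supply qs = 3p - 12.
Setting them equal: 382 - 5p = 3p - 12 → 394 = 8p, so p = 49.25 and q = 135.75.
%Δq = (135.75 − 132) / 132 × 100 = +2.84%.

+2.84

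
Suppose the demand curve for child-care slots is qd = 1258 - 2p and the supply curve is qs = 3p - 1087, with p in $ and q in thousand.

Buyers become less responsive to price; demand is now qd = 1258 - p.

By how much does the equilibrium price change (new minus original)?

+117.25

Solve the original market: 1258 - 2p = 3p - 1087, hence p = 469 and q = 320.
The new curves are qd = 1258 - p (demand) and qs = 3p - 1087 (supply).
Setting them equal: 1258 - p = 3p - 1087 → 2345 = 4p, so p = 586.25 and q = 671.75.
Δp = 586.25 − 469 = +117.25.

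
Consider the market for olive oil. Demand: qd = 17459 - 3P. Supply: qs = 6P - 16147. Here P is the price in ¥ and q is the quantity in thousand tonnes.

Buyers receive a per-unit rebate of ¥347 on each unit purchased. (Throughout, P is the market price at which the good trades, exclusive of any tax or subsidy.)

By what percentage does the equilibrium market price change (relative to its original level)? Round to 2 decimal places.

Solve the original market: 17459 - 3P = 6P - 16147, hence P = 3734 and q = 6257.
Since buyers' out-of-pocket price is the market price minus the rebate, the effective demand curve becomes qd = 18500 - 3P.
New equilibrium: 18500 - 3P = 6P - 16147 ⇒ 34647 = 9P ⇒ P = 11549/3 ≈ 3849.6667, q = 6951.
%ΔP = (3849.6667 − 3734) / 3734 × 100 = +3.10%.

+3.10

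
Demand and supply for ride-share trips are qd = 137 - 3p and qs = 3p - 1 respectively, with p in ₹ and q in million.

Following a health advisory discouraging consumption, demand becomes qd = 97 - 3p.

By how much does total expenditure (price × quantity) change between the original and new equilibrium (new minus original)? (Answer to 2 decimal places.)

-780.00

Original equilibrium: 137 - 3p = 3p - 1 gives 138 = 6p, so p = 23 and q = 68.
The shock moves the curves to qd = 97 - 3p and qs = 3p - 1.
Equate the new curves: 97 - 3p = 3p - 1, giving 98 = 6p, p = 49/3 ≈ 16.3333, q = 48.
Expenditure moves from 23×68 = 1564 to 16.3333×48 = 784; change = -780.00.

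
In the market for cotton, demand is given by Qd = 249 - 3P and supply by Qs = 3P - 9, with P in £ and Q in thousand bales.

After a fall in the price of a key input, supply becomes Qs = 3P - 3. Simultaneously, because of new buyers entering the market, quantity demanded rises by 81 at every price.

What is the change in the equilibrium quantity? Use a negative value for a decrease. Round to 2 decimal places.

+43.50

Before the shock: 249 - 3P = 3P - 9 ⇒ 258 = 6P ⇒ P = 43, Q = 120.
With the change applied: demand Qd = 330 - 3P, supply Qs = 3P - 3.
New equilibrium: 330 - 3P = 3P - 3 ⇒ 333 = 6P ⇒ P = 55.5, Q = 163.5.
ΔQ = 163.5 − 120 = +43.50.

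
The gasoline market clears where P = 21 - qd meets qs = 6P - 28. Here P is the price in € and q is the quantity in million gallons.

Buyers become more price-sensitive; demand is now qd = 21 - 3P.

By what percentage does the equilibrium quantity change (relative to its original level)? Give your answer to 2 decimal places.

-66.67

Initially, 21 - P = 6P - 28, so 49 = 7P and P = 7, q = 14.
The shock moves the curves to qd = 21 - 3P and qs = 6P - 28.
Clearing the new market: 21 - 3P = 6P - 28, so P = 49/9 ≈ 5.4444 and q = 14/3 ≈ 4.6667.
%Δq = (4.6667 − 14) / 14 × 100 = -66.67%.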